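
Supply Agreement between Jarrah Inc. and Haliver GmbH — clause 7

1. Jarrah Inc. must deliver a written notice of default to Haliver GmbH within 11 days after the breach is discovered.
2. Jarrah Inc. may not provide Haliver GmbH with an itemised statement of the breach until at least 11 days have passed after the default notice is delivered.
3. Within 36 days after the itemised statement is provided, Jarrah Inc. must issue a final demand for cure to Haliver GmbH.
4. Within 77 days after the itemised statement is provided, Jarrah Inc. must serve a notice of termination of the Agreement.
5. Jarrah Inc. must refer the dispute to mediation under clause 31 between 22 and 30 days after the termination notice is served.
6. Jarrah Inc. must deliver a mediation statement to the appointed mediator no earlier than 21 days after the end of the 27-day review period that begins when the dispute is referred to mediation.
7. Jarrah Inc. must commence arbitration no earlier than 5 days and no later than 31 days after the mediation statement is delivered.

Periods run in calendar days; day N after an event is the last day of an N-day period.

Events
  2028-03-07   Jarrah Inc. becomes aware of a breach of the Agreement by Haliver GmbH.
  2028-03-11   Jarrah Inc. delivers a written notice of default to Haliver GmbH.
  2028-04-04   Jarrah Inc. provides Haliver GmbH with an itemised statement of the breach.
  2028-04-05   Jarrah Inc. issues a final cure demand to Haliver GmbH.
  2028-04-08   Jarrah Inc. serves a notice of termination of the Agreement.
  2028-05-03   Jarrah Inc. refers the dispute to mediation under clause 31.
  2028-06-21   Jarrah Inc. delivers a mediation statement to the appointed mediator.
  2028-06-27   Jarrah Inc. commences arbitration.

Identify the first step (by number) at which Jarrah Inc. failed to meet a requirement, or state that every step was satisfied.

Step 1 — counting 11 days from 2028-03-07 (when the breach is discovered) gives a deadline of 2028-03-18; 2028-03-11 is within that limit.
Step 2 — must wait 11 days from 2028-03-11 (when the default notice is delivered), so not before 2028-03-22; 2028-04-04 is on or after that date.
Step 3 — counting 36 days from 2028-04-04 (when the itemised statement is provided) gives a deadline of 2028-05-10; 2028-04-05 is within that limit.
Step 4 — counting 77 days from 2028-04-04 (when the itemised statement is provided) gives a deadline of 2028-06-20; done 2028-04-08 — timely.
Step 5 — 22 and 30 days from 2028-04-08 (when the termination notice is served) are 2028-04-30 and 2028-05-08 respectively; done 2028-05-03 — within the window.
Step 6 — must wait 21 days from 2028-05-30 (end of the 27-day review period, which began when the dispute is referred to mediation on 2028-05-03), so not before 2028-06-20; done 2028-06-21 — permitted.
Step 7 — 5 and 31 days from 2028-06-21 (when the mediation statement is delivered) are 2028-06-26 and 2028-07-22 respectively; done 2028-06-27 — within the window.

None — every step was satisfied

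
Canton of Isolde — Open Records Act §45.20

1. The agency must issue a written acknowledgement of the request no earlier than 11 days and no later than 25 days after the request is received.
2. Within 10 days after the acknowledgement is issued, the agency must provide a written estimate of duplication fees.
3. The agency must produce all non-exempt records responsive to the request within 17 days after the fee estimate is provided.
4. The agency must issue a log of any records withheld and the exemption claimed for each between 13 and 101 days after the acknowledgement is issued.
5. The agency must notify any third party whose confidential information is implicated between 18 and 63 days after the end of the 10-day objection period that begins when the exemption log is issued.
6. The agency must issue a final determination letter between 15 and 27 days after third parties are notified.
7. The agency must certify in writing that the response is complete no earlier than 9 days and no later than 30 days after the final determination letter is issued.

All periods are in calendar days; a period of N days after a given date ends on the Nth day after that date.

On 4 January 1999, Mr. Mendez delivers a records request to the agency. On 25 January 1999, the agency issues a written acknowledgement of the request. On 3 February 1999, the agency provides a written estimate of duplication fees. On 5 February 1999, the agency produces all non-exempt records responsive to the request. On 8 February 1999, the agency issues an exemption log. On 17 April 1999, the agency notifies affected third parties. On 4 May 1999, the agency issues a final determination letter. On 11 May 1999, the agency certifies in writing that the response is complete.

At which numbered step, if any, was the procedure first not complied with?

Step 1 — 11 and 25 days from 4 January 1999 (when the request is received) are 15 January 1999 and 29 January 1999 respectively; done 25 January 1999, which is between those dates.
Step 2 — counting 10 days from 25 January 1999 (when the acknowledgement is issued) gives a deadline of 4 February 1999; done 3 February 1999 — timely.
Step 3 — counting 17 days from 3 February 1999 (when the fee estimate is provided) gives a deadline of 20 February 1999; done 5 February 1999 — timely.
Step 4 — 13 and 101 days from 25 January 1999 (when the acknowledgement is issued) are 7 February 1999 and 6 May 1999 respectively; done 8 February 1999, which is between those dates.
Step 5 — 18 and 63 days from 18 February 1999 (end of the 10-day objection period, which began when the exemption log is issued on 8 February 1999) are 8 March 1999 and 22 April 1999 respectively; done 17 April 1999, which is between those dates.
Step 6 — 15 and 27 days from 17 April 1999 (when third parties are notified) are 2 May 1999 and 14 May 1999 respectively; 4 May 1999 falls inside that range.
Step 7 — 9 and 30 days from 4 May 1999 (when the final determination letter is issued) are 13 May 1999 and 3 June 1999 respectively; done 11 May 1999 — 2 days before the window opened.
The analysis stops there.

Step 7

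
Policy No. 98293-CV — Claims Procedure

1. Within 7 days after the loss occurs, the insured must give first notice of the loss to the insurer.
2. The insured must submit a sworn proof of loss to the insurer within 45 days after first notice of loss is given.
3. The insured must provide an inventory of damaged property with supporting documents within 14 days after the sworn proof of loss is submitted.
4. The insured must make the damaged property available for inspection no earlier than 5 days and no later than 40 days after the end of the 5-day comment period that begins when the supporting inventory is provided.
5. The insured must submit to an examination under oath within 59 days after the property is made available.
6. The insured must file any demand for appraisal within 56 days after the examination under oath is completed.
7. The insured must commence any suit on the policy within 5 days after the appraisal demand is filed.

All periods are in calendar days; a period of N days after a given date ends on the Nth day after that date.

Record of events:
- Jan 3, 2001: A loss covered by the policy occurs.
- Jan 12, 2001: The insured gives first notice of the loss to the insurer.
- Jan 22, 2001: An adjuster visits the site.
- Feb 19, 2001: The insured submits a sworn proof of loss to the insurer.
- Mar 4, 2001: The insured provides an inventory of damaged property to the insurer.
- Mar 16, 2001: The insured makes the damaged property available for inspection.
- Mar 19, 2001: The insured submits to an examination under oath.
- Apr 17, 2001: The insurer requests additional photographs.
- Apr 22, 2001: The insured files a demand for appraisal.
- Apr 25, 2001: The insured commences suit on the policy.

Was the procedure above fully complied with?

(1) due by Jan 3, 2001 + 7 days = Jan 10, 2001; not done until Jan 12, 2001, 2 days after the deadline.
The analysis stops there.

No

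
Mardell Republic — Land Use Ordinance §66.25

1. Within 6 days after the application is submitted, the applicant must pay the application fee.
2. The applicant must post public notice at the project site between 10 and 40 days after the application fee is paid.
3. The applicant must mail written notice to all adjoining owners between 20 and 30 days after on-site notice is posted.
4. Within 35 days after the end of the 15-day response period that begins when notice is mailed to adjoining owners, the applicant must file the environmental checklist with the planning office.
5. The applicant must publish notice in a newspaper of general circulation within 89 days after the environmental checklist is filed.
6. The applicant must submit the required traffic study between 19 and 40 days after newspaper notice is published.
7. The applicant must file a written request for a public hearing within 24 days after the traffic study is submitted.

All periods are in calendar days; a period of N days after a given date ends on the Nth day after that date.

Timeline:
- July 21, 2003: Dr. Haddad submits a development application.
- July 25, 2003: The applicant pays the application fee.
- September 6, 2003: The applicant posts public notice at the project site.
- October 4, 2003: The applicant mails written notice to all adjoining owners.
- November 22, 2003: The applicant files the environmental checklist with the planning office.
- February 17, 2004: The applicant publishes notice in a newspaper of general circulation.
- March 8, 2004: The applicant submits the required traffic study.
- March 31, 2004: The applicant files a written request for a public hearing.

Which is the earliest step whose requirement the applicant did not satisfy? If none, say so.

(1) due by July 21, 2003 + 6 days = July 27, 2003; July 25, 2003 is within that limit.
(2) the permitted window runs from July 25, 2003 + 10 = August 4, 2003 to July 25, 2003 + 40 = September 3, 2003; done September 6, 2003 — 3 days after the window closed.
Later steps need not be reached.

Step 2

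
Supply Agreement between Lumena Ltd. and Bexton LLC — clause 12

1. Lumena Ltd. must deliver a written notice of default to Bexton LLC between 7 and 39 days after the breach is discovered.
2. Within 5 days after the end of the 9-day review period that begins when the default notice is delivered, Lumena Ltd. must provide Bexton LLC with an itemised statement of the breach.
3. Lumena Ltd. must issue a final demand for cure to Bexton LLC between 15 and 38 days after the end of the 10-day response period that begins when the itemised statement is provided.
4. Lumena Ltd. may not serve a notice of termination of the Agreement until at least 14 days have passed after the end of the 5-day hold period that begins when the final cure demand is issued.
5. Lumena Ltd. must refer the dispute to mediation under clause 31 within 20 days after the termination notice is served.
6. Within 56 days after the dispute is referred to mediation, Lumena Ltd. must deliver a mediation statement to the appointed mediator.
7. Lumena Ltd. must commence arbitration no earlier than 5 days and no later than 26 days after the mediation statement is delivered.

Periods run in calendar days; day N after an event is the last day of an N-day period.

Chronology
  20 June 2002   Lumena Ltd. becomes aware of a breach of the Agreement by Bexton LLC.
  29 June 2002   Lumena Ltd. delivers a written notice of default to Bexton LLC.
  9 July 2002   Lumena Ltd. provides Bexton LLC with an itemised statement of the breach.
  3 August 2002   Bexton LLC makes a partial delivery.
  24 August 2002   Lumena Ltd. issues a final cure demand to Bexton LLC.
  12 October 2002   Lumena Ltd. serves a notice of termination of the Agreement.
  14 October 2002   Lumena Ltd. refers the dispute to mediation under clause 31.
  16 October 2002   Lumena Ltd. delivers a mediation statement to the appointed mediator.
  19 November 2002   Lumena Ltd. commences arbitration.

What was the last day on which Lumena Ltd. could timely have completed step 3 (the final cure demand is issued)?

The itemised statement is provided on 9 July 2002; the 10-day response period therefore ends 19 July 2002, and step 3 runs from that date. The window is 15–38 days after 19 July 2002; it closes on 26 August 2002.

26 August 2002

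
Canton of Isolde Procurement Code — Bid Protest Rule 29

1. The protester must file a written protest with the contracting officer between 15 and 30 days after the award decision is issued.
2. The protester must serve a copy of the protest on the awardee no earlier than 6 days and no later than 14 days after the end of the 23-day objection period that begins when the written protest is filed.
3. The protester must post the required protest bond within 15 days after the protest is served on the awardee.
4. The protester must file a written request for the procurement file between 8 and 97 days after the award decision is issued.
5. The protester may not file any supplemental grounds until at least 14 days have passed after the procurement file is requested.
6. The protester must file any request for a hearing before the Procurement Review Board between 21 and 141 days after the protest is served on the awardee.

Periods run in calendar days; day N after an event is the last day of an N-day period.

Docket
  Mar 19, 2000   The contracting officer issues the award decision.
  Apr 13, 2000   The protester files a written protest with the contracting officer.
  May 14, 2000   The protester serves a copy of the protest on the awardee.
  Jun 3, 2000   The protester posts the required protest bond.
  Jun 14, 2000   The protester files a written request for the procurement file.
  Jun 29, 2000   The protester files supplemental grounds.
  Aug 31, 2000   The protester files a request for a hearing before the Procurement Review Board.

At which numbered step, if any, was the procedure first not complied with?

(1) the permitted window runs from Mar 19, 2000 + 15 = Apr 3, 2000 to Mar 19, 2000 + 30 = Apr 18, 2000; done Apr 13, 2000 — within the window.
(2) the permitted window runs from May 6, 2000 + 6 = May 12, 2000 to May 6, 2000 + 14 = May 20, 2000; done May 14, 2000 — within the window.
(3) due by May 14, 2000 + 15 days = May 29, 2000; done Jun 3, 2000 — 5 days late.
Later steps need not be reached.

Step 3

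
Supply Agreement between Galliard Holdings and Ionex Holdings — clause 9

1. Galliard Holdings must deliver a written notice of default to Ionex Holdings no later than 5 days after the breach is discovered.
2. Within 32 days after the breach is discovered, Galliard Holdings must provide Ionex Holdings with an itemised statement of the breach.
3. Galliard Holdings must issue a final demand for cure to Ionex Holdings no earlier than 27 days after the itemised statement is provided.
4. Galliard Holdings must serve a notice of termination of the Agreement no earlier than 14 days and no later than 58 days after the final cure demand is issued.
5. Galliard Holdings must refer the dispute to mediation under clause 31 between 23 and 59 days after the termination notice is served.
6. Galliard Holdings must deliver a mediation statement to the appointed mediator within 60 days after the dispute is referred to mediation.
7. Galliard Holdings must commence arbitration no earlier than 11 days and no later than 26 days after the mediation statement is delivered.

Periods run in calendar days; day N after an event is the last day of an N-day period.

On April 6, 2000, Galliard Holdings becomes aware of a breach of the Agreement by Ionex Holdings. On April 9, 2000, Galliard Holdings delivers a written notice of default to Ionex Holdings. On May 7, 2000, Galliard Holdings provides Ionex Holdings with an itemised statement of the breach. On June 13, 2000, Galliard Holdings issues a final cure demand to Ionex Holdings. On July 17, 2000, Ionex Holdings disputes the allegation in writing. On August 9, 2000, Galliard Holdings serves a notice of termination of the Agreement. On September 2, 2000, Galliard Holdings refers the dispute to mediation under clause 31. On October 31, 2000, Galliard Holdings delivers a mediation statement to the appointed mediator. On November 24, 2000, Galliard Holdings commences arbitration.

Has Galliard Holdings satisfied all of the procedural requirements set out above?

Yes

Step 1 — counting 5 days from April 6, 2000 (when the breach is discovered) gives a deadline of April 11, 2000; done April 9, 2000 — timely.
Step 2 — counting 32 days from April 6, 2000 (when the breach is discovered) gives a deadline of May 8, 2000; completed May 7, 2000, before the deadline.
Step 3 — must wait 27 days from May 7, 2000 (when the itemised statement is provided), so not before June 3, 2000; done June 13, 2000, after the minimum wait.
Step 4 — 14 and 58 days from June 13, 2000 (when the final cure demand is issued) are June 27, 2000 and August 10, 2000 respectively; August 9, 2000 falls inside that range.
Step 5 — 23 and 59 days from August 9, 2000 (when the termination notice is served) are September 1, 2000 and October 7, 2000 respectively; September 2, 2000 falls inside that range.
Step 6 — counting 60 days from September 2, 2000 (when the dispute is referred to mediation) gives a deadline of November 1, 2000; completed October 31, 2000, before the deadline.
Step 7 — 11 and 26 days from October 31, 2000 (when the mediation statement is delivered) are November 11, 2000 and November 26, 2000 respectively; done November 24, 2000, which is between those dates.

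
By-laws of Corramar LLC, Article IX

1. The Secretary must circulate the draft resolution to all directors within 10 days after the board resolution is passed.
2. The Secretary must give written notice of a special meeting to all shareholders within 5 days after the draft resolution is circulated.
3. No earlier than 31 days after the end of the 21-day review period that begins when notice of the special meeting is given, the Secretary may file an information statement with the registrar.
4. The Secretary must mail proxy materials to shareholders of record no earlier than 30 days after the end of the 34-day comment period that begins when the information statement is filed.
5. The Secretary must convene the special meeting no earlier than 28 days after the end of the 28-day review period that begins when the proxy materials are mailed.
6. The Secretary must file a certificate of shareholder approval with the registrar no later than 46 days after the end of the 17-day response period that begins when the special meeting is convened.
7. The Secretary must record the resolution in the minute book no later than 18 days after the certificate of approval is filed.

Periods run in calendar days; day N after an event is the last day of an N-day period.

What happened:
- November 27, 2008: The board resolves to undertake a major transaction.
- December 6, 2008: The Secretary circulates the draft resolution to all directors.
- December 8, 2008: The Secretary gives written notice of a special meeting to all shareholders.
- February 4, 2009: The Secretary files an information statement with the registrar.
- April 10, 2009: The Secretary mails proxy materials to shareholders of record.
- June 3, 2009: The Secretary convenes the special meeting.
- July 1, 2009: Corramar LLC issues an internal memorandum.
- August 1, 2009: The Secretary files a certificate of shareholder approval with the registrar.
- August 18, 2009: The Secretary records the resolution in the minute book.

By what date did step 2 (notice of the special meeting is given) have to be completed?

Step 2 runs from December 6, 2008, when the draft resolution is circulated. 5 days after December 6, 2008 is December 11, 2008.

December 11, 2008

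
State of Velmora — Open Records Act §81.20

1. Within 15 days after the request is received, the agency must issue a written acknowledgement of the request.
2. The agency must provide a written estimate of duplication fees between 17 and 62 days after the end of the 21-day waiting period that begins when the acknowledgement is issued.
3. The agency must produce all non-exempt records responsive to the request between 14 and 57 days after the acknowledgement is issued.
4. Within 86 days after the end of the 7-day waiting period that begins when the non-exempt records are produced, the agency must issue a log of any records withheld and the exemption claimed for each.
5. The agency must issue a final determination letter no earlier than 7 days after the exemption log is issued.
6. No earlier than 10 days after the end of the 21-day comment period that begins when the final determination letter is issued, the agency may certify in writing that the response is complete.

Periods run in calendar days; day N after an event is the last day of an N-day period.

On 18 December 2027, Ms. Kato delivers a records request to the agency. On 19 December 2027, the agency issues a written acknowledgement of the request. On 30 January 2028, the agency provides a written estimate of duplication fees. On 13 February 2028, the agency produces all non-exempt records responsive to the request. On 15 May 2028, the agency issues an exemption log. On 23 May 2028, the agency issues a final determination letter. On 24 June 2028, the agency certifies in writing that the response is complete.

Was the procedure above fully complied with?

Yes

(1) due by 18 December 2027 + 15 days = 2 January 2028; done 19 December 2027 — timely.
(2) the permitted window runs from 9 January 2028 + 17 = 26 January 2028 to 9 January 2028 + 62 = 11 March 2028; done 30 January 2028 — within the window.
(3) the permitted window runs from 19 December 2027 + 14 = 2 January 2028 to 19 December 2027 + 57 = 14 February 2028; done 13 February 2028, which is between those dates.
(4) due by 20 February 2028 + 86 days = 16 May 2028; 15 May 2028 is within that limit.
(5) permitted from 15 May 2028 + 7 days = 22 May 2028 onward; done 23 May 2028, after the minimum wait.
(6) permitted from 13 June 2028 + 10 days = 23 June 2028 onward; done 24 June 2028 — permitted.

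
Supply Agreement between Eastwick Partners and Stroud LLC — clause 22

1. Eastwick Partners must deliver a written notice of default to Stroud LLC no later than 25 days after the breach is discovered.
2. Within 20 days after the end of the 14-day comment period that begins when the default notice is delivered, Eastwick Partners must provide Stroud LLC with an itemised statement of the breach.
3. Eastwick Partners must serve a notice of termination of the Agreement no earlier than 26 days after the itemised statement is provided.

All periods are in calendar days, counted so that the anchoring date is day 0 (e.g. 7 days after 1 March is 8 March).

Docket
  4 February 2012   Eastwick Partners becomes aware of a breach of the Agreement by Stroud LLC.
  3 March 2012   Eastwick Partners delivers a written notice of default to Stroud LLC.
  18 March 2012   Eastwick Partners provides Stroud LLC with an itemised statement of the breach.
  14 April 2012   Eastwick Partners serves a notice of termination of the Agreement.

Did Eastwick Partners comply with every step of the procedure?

Step 1 — counting 25 days from 4 February 2012 (when the breach is discovered) gives a deadline of 29 February 2012; 3 March 2012 misses that deadline by 3 days.
The procedure was therefore not followed at step 1.

No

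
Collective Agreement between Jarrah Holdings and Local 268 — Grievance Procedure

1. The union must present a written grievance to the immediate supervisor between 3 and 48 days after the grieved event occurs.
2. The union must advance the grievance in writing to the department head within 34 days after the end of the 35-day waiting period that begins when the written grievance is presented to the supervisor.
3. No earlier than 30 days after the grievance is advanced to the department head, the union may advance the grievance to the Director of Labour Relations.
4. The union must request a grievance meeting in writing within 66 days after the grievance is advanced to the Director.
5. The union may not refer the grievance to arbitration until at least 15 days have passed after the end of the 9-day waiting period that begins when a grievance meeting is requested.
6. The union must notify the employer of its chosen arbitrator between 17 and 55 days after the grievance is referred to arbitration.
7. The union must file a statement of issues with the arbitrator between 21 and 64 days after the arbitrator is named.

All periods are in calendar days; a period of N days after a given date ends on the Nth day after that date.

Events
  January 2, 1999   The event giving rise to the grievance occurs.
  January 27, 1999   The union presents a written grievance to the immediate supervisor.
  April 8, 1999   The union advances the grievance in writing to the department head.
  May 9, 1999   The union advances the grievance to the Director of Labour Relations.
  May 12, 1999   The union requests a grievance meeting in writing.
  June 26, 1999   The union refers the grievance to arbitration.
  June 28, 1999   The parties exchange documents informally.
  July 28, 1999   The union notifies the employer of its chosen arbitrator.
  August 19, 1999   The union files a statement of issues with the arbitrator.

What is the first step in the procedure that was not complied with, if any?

Step 2

Step 1 — 3 and 48 days from January 2, 1999 (when the grieved event occurs) are January 5, 1999 and February 19, 1999 respectively; done January 27, 1999 — within the window.
Step 2 — counting 34 days from March 3, 1999 (end of the 35-day waiting period, which began when the written grievance is presented to the supervisor on January 27, 1999) gives a deadline of April 6, 1999; done April 8, 1999 — 2 days late.
That is the first point of non-compliance.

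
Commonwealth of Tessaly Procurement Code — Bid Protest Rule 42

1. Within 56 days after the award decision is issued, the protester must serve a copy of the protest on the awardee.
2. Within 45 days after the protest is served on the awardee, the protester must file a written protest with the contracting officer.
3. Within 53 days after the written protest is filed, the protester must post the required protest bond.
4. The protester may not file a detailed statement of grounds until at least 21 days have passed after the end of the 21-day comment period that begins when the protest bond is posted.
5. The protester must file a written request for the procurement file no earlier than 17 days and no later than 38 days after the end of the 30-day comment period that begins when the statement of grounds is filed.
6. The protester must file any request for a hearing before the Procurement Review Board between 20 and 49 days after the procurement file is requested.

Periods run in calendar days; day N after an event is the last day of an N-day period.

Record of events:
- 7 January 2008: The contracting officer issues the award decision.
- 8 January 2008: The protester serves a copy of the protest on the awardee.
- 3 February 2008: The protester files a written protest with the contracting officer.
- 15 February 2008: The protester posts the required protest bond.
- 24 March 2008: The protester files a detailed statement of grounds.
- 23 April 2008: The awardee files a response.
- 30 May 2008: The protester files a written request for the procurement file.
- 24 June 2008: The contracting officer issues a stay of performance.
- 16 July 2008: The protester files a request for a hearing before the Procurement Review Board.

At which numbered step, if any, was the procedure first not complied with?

Step 4

Step 1 — counting 56 days from 7 January 2008 (when the award decision is issued) gives a deadline of 3 March 2008; 8 January 2008 is within that limit.
Step 2 — counting 45 days from 8 January 2008 (when the protest is served on the awardee) gives a deadline of 22 February 2008; completed 3 February 2008, before the deadline.
Step 3 — counting 53 days from 3 February 2008 (when the written protest is filed) gives a deadline of 27 March 2008; completed 15 February 2008, before the deadline.
Step 4 — must wait 21 days from 7 March 2008 (end of the 21-day comment period, which began when the protest bond is posted on 15 February 2008), so not before 28 March 2008; done 24 March 2008 — 4 days too early.
No need to go further; step 4 was not satisfied.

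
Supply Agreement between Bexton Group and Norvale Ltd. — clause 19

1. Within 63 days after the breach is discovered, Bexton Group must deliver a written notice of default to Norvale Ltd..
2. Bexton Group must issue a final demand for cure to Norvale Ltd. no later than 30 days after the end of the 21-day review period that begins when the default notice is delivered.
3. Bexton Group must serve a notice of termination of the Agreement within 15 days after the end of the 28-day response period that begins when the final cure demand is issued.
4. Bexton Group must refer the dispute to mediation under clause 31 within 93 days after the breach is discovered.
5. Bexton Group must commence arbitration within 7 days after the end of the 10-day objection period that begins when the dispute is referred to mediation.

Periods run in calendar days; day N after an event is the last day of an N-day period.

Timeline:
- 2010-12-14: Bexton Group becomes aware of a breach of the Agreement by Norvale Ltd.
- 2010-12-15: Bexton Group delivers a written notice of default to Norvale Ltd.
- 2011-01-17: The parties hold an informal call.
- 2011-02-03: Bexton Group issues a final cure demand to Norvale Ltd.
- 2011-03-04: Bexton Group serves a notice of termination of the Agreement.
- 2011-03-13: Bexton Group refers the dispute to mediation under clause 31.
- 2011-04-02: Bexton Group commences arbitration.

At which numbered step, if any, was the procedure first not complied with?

(1) due by 2010-12-14 + 63 days = 2011-02-15; completed 2010-12-15, before the deadline.
(2) due by 2011-01-05 + 30 days = 2011-02-04; done 2011-02-03 — timely.
(3) due by 2011-03-03 + 15 days = 2011-03-18; 2011-03-04 is within that limit.
(4) due by 2010-12-14 + 93 days = 2011-03-17; 2011-03-13 is within that limit.
(5) due by 2011-03-23 + 7 days = 2011-03-30; done 2011-04-02 — 3 days late.
Later steps need not be reached.

Step 5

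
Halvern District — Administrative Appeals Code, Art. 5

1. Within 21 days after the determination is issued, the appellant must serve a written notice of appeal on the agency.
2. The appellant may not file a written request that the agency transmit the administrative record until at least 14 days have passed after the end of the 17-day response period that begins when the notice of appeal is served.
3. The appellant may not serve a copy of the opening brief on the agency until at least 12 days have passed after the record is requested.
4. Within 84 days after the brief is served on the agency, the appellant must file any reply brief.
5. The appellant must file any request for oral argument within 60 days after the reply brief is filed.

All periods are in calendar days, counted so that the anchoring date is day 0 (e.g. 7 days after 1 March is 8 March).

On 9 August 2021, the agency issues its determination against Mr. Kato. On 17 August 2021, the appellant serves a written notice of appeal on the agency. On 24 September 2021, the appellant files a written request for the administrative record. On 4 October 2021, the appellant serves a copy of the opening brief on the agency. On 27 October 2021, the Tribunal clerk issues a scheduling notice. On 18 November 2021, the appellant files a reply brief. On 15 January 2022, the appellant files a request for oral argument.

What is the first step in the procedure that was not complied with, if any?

(1) due by 9 August 2021 + 21 days = 30 August 2021; completed 17 August 2021, before the deadline.
(2) permitted from 3 September 2021 + 14 days = 17 September 2021 onward; done 24 September 2021 — permitted.
(3) permitted from 24 September 2021 + 12 days = 6 October 2021 onward; done 4 October 2021 — 2 days too early.
Later steps need not be reached.

Step 3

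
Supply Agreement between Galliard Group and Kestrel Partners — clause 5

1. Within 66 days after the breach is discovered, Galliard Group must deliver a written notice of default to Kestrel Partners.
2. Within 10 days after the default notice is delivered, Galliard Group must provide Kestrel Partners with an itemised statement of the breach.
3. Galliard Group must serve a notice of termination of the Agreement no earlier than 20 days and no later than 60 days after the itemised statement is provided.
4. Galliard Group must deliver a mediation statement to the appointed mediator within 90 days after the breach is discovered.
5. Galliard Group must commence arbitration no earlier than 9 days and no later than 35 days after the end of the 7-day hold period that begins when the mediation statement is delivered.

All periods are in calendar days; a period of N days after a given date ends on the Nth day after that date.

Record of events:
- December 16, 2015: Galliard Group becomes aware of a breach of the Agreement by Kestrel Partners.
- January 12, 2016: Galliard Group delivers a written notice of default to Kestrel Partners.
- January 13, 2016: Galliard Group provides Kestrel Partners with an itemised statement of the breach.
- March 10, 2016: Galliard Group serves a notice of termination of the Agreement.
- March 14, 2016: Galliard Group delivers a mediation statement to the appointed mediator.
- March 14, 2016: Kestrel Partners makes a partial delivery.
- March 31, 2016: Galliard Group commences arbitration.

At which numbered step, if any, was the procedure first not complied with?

None — every step was satisfied

(1) due by December 16, 2015 + 66 days = February 20, 2016; January 12, 2016 is within that limit.
(2) due by January 12, 2016 + 10 days = January 22, 2016; January 13, 2016 is within that limit.
(3) the permitted window runs from January 13, 2016 + 20 = February 2, 2016 to January 13, 2016 + 60 = March 13, 2016; done March 10, 2016, which is between those dates.
(4) due by December 16, 2015 + 90 days = March 15, 2016; done March 14, 2016 — timely.
(5) the permitted window runs from March 21, 2016 + 9 = March 30, 2016 to March 21, 2016 + 35 = April 25, 2016; done March 31, 2016 — within the window.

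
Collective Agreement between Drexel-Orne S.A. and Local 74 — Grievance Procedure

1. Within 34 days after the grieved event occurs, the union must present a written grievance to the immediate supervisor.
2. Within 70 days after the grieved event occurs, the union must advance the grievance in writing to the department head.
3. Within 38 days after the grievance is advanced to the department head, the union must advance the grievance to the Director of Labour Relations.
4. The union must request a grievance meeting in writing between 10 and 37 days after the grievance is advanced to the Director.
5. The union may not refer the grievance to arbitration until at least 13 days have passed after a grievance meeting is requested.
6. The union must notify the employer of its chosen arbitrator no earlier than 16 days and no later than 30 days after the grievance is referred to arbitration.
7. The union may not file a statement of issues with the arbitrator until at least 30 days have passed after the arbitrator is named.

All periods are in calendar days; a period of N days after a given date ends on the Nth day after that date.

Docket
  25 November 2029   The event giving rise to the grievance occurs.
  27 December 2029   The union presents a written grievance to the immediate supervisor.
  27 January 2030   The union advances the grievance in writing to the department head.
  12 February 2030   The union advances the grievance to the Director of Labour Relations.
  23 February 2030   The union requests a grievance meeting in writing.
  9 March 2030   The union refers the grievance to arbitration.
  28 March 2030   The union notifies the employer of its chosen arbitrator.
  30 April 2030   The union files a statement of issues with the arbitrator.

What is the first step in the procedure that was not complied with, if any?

(1) due by 25 November 2029 + 34 days = 29 December 2029; 27 December 2029 is within that limit.
(2) due by 25 November 2029 + 70 days = 3 February 2030; 27 January 2030 is within that limit.
(3) due by 27 January 2030 + 38 days = 6 March 2030; completed 12 February 2030, before the deadline.
(4) the permitted window runs from 12 February 2030 + 10 = 22 February 2030 to 12 February 2030 + 37 = 21 March 2030; done 23 February 2030 — within the window.
(5) permitted from 23 February 2030 + 13 days = 8 March 2030 onward; done 9 March 2030, after the minimum wait.
(6) the permitted window runs from 9 March 2030 + 16 = 25 March 2030 to 9 March 2030 + 30 = 8 April 2030; 28 March 2030 falls inside that range.
(7) permitted from 28 March 2030 + 30 days = 27 April 2030 onward; done 30 April 2030 — permitted.

None — every step was satisfied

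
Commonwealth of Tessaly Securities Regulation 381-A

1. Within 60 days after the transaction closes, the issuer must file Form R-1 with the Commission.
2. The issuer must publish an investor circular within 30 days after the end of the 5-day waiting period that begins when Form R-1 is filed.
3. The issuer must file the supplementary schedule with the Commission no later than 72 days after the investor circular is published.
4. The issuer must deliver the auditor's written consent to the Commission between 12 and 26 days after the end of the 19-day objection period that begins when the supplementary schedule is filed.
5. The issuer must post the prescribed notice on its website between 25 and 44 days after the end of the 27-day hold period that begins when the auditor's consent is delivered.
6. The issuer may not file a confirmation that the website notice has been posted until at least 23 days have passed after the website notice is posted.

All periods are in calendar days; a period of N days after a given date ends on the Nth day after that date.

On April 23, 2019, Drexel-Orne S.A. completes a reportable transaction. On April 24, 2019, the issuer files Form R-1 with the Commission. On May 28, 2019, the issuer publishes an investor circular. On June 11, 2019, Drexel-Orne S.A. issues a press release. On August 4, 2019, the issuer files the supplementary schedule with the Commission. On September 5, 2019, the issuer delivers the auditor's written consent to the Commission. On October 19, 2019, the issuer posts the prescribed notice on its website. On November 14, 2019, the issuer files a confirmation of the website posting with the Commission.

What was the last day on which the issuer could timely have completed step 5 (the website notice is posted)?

November 15, 2019

The auditor's consent is delivered on September 5, 2019; the 27-day hold period therefore ends October 2, 2019, and step 5 runs from that date. The window is 25–44 days after October 2, 2019; it closes on November 15, 2019.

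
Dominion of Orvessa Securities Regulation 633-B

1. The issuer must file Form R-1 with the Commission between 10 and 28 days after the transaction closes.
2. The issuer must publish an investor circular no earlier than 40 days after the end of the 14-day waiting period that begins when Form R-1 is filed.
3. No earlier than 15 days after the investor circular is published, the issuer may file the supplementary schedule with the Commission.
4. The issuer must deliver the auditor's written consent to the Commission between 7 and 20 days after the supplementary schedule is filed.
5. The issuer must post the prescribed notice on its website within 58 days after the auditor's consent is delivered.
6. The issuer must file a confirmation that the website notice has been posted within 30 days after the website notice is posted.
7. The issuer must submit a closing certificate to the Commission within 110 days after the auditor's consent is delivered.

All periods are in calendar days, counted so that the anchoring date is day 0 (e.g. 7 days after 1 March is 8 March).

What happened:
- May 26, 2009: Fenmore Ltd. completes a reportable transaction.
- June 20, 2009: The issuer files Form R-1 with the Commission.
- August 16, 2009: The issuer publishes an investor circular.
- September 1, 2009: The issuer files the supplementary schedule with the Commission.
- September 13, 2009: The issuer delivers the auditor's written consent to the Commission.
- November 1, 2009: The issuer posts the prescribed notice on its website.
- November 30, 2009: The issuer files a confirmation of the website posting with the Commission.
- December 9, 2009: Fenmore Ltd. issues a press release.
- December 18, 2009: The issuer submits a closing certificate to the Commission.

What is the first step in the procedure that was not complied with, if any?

Step 1 — 10 and 28 days from May 26, 2009 (when the transaction closes) are June 5, 2009 and June 23, 2009 respectively; June 20, 2009 falls inside that range.
Step 2 — must wait 40 days from July 4, 2009 (end of the 14-day waiting period, which began when Form R-1 is filed on June 20, 2009), so not before August 13, 2009; done August 16, 2009, after the minimum wait.
Step 3 — must wait 15 days from August 16, 2009 (when the investor circular is published), so not before August 31, 2009; done September 1, 2009, after the minimum wait.
Step 4 — 7 and 20 days from September 1, 2009 (when the supplementary schedule is filed) are September 8, 2009 and September 21, 2009 respectively; September 13, 2009 falls inside that range.
Step 5 — counting 58 days from September 13, 2009 (when the auditor's consent is delivered) gives a deadline of November 10, 2009; November 1, 2009 is within that limit.
Step 6 — counting 30 days from November 1, 2009 (when the website notice is posted) gives a deadline of December 1, 2009; completed November 30, 2009, before the deadline.
Step 7 — counting 110 days from September 13, 2009 (when the auditor's consent is delivered) gives a deadline of January 1, 2010; done December 18, 2009 — timely.

None — every step was satisfied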